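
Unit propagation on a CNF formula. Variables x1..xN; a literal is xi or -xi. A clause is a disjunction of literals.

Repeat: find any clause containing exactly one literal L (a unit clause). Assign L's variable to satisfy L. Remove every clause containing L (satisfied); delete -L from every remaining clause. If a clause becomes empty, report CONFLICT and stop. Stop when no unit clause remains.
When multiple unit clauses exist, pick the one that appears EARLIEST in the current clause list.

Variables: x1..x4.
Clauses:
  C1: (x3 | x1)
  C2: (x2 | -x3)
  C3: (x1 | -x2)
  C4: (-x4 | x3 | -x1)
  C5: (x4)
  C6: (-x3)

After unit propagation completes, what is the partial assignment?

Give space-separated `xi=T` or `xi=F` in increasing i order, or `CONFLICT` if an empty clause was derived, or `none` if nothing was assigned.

unit clause [4] forces x4=T; simplify:
  drop -4 from [-4, 3, -1] -> [3, -1]
  satisfied 1 clause(s); 5 remain; assigned so far: [4]
unit clause [-3] forces x3=F; simplify:
  drop 3 from [3, 1] -> [1]
  drop 3 from [3, -1] -> [-1]
  satisfied 2 clause(s); 3 remain; assigned so far: [3, 4]
unit clause [1] forces x1=T; simplify:
  drop -1 from [-1] -> [] (empty!)
  satisfied 2 clause(s); 1 remain; assigned so far: [1, 3, 4]
CONFLICT (empty clause)

Answer: CONFLICT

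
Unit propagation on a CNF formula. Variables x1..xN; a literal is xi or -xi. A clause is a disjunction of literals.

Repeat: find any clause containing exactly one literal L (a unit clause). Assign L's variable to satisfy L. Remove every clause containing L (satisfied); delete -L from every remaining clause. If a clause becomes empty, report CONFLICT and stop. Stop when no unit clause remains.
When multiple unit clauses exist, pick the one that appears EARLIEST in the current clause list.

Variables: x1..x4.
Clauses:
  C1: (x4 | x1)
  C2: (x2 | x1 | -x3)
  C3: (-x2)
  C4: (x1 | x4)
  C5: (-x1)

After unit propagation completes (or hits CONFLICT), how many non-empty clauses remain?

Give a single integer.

Answer: 0

Derivation:
unit clause [-2] forces x2=F; simplify:
  drop 2 from [2, 1, -3] -> [1, -3]
  satisfied 1 clause(s); 4 remain; assigned so far: [2]
unit clause [-1] forces x1=F; simplify:
  drop 1 from [4, 1] -> [4]
  drop 1 from [1, -3] -> [-3]
  drop 1 from [1, 4] -> [4]
  satisfied 1 clause(s); 3 remain; assigned so far: [1, 2]
unit clause [4] forces x4=T; simplify:
  satisfied 2 clause(s); 1 remain; assigned so far: [1, 2, 4]
unit clause [-3] forces x3=F; simplify:
  satisfied 1 clause(s); 0 remain; assigned so far: [1, 2, 3, 4]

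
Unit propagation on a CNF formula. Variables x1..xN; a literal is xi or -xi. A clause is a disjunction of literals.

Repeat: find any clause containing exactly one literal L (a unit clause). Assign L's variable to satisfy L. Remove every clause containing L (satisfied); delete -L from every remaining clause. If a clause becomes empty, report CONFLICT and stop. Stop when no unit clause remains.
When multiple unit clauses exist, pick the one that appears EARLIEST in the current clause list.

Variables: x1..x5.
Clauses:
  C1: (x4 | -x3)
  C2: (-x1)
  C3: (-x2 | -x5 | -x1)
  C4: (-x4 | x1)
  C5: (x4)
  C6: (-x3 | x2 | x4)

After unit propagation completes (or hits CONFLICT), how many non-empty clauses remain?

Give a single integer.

unit clause [-1] forces x1=F; simplify:
  drop 1 from [-4, 1] -> [-4]
  satisfied 2 clause(s); 4 remain; assigned so far: [1]
unit clause [-4] forces x4=F; simplify:
  drop 4 from [4, -3] -> [-3]
  drop 4 from [4] -> [] (empty!)
  drop 4 from [-3, 2, 4] -> [-3, 2]
  satisfied 1 clause(s); 3 remain; assigned so far: [1, 4]
CONFLICT (empty clause)

Answer: 2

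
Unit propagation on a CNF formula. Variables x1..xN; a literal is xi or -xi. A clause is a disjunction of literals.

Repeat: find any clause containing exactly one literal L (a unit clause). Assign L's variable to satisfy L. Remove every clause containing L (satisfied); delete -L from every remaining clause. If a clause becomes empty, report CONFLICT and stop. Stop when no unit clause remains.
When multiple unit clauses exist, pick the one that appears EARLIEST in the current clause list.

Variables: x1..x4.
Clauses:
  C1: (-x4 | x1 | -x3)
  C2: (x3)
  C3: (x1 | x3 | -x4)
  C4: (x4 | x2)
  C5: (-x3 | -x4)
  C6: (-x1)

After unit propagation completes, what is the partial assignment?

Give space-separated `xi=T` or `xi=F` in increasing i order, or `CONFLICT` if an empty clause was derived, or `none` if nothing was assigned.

Answer: x1=F x2=T x3=T x4=F

Derivation:
unit clause [3] forces x3=T; simplify:
  drop -3 from [-4, 1, -3] -> [-4, 1]
  drop -3 from [-3, -4] -> [-4]
  satisfied 2 clause(s); 4 remain; assigned so far: [3]
unit clause [-4] forces x4=F; simplify:
  drop 4 from [4, 2] -> [2]
  satisfied 2 clause(s); 2 remain; assigned so far: [3, 4]
unit clause [2] forces x2=T; simplify:
  satisfied 1 clause(s); 1 remain; assigned so far: [2, 3, 4]
unit clause [-1] forces x1=F; simplify:
  satisfied 1 clause(s); 0 remain; assigned so far: [1, 2, 3, 4]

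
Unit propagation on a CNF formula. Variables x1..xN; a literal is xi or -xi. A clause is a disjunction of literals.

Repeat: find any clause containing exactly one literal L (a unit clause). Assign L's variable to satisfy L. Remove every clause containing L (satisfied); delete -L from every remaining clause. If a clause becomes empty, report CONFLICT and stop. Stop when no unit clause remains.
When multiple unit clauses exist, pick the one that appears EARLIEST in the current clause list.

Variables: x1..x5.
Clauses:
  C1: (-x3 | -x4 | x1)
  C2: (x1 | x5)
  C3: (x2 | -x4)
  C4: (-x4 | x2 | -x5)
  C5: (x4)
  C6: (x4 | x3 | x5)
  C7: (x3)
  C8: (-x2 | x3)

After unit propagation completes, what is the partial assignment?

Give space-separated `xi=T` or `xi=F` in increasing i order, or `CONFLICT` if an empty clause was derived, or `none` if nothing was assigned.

Answer: x1=T x2=T x3=T x4=T

Derivation:
unit clause [4] forces x4=T; simplify:
  drop -4 from [-3, -4, 1] -> [-3, 1]
  drop -4 from [2, -4] -> [2]
  drop -4 from [-4, 2, -5] -> [2, -5]
  satisfied 2 clause(s); 6 remain; assigned so far: [4]
unit clause [2] forces x2=T; simplify:
  drop -2 from [-2, 3] -> [3]
  satisfied 2 clause(s); 4 remain; assigned so far: [2, 4]
unit clause [3] forces x3=T; simplify:
  drop -3 from [-3, 1] -> [1]
  satisfied 2 clause(s); 2 remain; assigned so far: [2, 3, 4]
unit clause [1] forces x1=T; simplify:
  satisfied 2 clause(s); 0 remain; assigned so far: [1, 2, 3, 4]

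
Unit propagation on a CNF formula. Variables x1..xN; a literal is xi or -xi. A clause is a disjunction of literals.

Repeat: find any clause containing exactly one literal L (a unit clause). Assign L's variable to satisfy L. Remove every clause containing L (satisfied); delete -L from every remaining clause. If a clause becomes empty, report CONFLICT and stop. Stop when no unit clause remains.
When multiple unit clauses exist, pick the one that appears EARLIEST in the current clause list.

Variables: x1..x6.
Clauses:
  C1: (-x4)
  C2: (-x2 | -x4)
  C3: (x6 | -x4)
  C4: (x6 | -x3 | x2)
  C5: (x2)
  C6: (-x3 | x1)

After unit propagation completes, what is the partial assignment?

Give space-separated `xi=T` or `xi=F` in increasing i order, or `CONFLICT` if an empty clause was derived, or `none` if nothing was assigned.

unit clause [-4] forces x4=F; simplify:
  satisfied 3 clause(s); 3 remain; assigned so far: [4]
unit clause [2] forces x2=T; simplify:
  satisfied 2 clause(s); 1 remain; assigned so far: [2, 4]

Answer: x2=T x4=F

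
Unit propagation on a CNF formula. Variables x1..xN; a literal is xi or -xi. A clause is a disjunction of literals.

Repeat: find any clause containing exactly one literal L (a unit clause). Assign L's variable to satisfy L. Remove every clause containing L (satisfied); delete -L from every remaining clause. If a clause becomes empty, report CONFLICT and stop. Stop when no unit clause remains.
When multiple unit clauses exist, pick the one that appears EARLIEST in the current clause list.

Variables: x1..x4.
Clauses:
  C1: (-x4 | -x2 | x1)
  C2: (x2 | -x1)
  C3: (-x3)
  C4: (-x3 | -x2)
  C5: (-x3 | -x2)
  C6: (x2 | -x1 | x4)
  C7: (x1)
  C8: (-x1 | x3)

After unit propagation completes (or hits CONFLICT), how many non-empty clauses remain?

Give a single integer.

Answer: 2

Derivation:
unit clause [-3] forces x3=F; simplify:
  drop 3 from [-1, 3] -> [-1]
  satisfied 3 clause(s); 5 remain; assigned so far: [3]
unit clause [1] forces x1=T; simplify:
  drop -1 from [2, -1] -> [2]
  drop -1 from [2, -1, 4] -> [2, 4]
  drop -1 from [-1] -> [] (empty!)
  satisfied 2 clause(s); 3 remain; assigned so far: [1, 3]
CONFLICT (empty clause)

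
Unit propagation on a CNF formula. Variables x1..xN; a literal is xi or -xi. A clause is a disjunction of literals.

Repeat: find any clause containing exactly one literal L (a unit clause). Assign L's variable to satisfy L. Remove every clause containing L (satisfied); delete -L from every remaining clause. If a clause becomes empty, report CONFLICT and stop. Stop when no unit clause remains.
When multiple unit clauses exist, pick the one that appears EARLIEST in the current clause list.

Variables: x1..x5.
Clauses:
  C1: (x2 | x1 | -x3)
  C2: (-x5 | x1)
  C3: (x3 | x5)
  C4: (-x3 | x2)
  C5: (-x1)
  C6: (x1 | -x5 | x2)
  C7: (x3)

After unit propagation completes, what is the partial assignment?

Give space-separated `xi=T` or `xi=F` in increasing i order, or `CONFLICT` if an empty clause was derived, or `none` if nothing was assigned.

Answer: x1=F x2=T x3=T x5=F

Derivation:
unit clause [-1] forces x1=F; simplify:
  drop 1 from [2, 1, -3] -> [2, -3]
  drop 1 from [-5, 1] -> [-5]
  drop 1 from [1, -5, 2] -> [-5, 2]
  satisfied 1 clause(s); 6 remain; assigned so far: [1]
unit clause [-5] forces x5=F; simplify:
  drop 5 from [3, 5] -> [3]
  satisfied 2 clause(s); 4 remain; assigned so far: [1, 5]
unit clause [3] forces x3=T; simplify:
  drop -3 from [2, -3] -> [2]
  drop -3 from [-3, 2] -> [2]
  satisfied 2 clause(s); 2 remain; assigned so far: [1, 3, 5]
unit clause [2] forces x2=T; simplify:
  satisfied 2 clause(s); 0 remain; assigned so far: [1, 2, 3, 5]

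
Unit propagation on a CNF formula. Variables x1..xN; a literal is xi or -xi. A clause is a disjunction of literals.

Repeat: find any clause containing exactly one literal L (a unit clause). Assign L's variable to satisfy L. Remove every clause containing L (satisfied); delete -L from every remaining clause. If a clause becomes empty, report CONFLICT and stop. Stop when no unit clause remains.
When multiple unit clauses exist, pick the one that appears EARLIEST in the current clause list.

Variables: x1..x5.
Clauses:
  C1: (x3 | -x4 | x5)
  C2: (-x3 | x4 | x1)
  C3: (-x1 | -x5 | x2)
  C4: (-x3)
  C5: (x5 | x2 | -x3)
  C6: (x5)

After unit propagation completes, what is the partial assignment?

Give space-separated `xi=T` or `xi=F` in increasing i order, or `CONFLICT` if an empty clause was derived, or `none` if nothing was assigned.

Answer: x3=F x5=T

Derivation:
unit clause [-3] forces x3=F; simplify:
  drop 3 from [3, -4, 5] -> [-4, 5]
  satisfied 3 clause(s); 3 remain; assigned so far: [3]
unit clause [5] forces x5=T; simplify:
  drop -5 from [-1, -5, 2] -> [-1, 2]
  satisfied 2 clause(s); 1 remain; assigned so far: [3, 5]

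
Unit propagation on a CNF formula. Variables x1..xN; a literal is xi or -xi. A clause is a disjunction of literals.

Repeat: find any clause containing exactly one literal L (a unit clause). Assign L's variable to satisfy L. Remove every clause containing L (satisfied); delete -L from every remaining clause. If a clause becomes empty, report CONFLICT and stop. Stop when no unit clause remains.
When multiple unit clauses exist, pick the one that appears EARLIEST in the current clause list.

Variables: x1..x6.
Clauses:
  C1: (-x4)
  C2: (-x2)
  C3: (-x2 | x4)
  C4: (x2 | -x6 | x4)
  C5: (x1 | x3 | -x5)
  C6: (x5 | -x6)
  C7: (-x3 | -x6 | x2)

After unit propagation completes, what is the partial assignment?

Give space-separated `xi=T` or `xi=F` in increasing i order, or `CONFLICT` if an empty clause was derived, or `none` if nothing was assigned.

unit clause [-4] forces x4=F; simplify:
  drop 4 from [-2, 4] -> [-2]
  drop 4 from [2, -6, 4] -> [2, -6]
  satisfied 1 clause(s); 6 remain; assigned so far: [4]
unit clause [-2] forces x2=F; simplify:
  drop 2 from [2, -6] -> [-6]
  drop 2 from [-3, -6, 2] -> [-3, -6]
  satisfied 2 clause(s); 4 remain; assigned so far: [2, 4]
unit clause [-6] forces x6=F; simplify:
  satisfied 3 clause(s); 1 remain; assigned so far: [2, 4, 6]

Answer: x2=F x4=F x6=F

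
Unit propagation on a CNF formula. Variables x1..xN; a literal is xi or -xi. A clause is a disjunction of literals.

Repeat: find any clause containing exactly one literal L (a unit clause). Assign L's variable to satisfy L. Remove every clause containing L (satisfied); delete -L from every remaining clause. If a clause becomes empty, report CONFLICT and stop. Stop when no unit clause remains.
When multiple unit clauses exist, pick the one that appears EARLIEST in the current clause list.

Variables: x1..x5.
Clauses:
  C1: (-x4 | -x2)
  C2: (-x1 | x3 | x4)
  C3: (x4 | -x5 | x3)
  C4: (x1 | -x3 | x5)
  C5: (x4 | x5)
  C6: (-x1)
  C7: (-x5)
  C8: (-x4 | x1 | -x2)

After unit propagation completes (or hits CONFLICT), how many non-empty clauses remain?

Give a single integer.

unit clause [-1] forces x1=F; simplify:
  drop 1 from [1, -3, 5] -> [-3, 5]
  drop 1 from [-4, 1, -2] -> [-4, -2]
  satisfied 2 clause(s); 6 remain; assigned so far: [1]
unit clause [-5] forces x5=F; simplify:
  drop 5 from [-3, 5] -> [-3]
  drop 5 from [4, 5] -> [4]
  satisfied 2 clause(s); 4 remain; assigned so far: [1, 5]
unit clause [-3] forces x3=F; simplify:
  satisfied 1 clause(s); 3 remain; assigned so far: [1, 3, 5]
unit clause [4] forces x4=T; simplify:
  drop -4 from [-4, -2] -> [-2]
  drop -4 from [-4, -2] -> [-2]
  satisfied 1 clause(s); 2 remain; assigned so far: [1, 3, 4, 5]
unit clause [-2] forces x2=F; simplify:
  satisfied 2 clause(s); 0 remain; assigned so far: [1, 2, 3, 4, 5]

Answer: 0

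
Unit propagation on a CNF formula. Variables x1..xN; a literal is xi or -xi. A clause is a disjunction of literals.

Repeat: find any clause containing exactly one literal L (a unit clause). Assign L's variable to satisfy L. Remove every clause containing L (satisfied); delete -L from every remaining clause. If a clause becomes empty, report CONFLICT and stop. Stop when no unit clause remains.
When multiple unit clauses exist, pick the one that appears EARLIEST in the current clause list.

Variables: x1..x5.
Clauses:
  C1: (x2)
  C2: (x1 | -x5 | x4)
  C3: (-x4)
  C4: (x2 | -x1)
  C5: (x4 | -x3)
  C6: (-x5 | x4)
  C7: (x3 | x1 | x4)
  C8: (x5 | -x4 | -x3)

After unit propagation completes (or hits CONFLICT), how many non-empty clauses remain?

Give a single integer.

Answer: 0

Derivation:
unit clause [2] forces x2=T; simplify:
  satisfied 2 clause(s); 6 remain; assigned so far: [2]
unit clause [-4] forces x4=F; simplify:
  drop 4 from [1, -5, 4] -> [1, -5]
  drop 4 from [4, -3] -> [-3]
  drop 4 from [-5, 4] -> [-5]
  drop 4 from [3, 1, 4] -> [3, 1]
  satisfied 2 clause(s); 4 remain; assigned so far: [2, 4]
unit clause [-3] forces x3=F; simplify:
  drop 3 from [3, 1] -> [1]
  satisfied 1 clause(s); 3 remain; assigned so far: [2, 3, 4]
unit clause [-5] forces x5=F; simplify:
  satisfied 2 clause(s); 1 remain; assigned so far: [2, 3, 4, 5]
unit clause [1] forces x1=T; simplify:
  satisfied 1 clause(s); 0 remain; assigned so far: [1, 2, 3, 4, 5]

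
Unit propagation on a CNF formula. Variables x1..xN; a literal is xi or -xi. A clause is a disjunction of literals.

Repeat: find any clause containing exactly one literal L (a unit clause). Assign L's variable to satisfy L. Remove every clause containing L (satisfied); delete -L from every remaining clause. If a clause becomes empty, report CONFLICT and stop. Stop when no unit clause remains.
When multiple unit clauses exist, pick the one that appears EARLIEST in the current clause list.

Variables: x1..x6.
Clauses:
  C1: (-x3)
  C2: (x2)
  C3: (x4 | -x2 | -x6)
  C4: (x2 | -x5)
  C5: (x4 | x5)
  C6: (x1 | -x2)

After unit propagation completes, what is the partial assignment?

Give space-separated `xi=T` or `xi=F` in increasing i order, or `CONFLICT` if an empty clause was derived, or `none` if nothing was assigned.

Answer: x1=T x2=T x3=F

Derivation:
unit clause [-3] forces x3=F; simplify:
  satisfied 1 clause(s); 5 remain; assigned so far: [3]
unit clause [2] forces x2=T; simplify:
  drop -2 from [4, -2, -6] -> [4, -6]
  drop -2 from [1, -2] -> [1]
  satisfied 2 clause(s); 3 remain; assigned so far: [2, 3]
unit clause [1] forces x1=T; simplify:
  satisfied 1 clause(s); 2 remain; assigned so far: [1, 2, 3]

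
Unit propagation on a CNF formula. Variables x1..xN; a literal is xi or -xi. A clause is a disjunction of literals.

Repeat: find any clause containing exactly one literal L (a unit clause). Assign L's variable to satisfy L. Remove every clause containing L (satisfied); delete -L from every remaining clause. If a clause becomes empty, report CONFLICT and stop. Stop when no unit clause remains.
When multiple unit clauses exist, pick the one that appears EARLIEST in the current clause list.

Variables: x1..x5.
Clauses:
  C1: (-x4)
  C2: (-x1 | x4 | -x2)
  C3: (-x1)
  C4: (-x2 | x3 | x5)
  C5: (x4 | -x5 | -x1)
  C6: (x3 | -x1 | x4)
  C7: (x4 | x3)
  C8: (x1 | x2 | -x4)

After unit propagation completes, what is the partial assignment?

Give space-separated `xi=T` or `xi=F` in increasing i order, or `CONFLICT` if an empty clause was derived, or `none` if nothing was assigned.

unit clause [-4] forces x4=F; simplify:
  drop 4 from [-1, 4, -2] -> [-1, -2]
  drop 4 from [4, -5, -1] -> [-5, -1]
  drop 4 from [3, -1, 4] -> [3, -1]
  drop 4 from [4, 3] -> [3]
  satisfied 2 clause(s); 6 remain; assigned so far: [4]
unit clause [-1] forces x1=F; simplify:
  satisfied 4 clause(s); 2 remain; assigned so far: [1, 4]
unit clause [3] forces x3=T; simplify:
  satisfied 2 clause(s); 0 remain; assigned so far: [1, 3, 4]

Answer: x1=F x3=T x4=F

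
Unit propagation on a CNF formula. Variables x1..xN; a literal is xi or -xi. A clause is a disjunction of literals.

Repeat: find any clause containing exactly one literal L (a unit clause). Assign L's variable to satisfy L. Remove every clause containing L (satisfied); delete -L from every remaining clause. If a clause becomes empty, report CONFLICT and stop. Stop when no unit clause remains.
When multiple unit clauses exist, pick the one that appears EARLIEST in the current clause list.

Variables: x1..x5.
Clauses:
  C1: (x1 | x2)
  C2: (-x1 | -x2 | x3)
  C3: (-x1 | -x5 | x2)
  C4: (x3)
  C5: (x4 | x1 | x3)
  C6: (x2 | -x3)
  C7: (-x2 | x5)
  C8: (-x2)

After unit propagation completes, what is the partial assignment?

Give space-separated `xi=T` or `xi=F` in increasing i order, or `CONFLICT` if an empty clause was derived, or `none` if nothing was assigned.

unit clause [3] forces x3=T; simplify:
  drop -3 from [2, -3] -> [2]
  satisfied 3 clause(s); 5 remain; assigned so far: [3]
unit clause [2] forces x2=T; simplify:
  drop -2 from [-2, 5] -> [5]
  drop -2 from [-2] -> [] (empty!)
  satisfied 3 clause(s); 2 remain; assigned so far: [2, 3]
CONFLICT (empty clause)

Answer: CONFLICT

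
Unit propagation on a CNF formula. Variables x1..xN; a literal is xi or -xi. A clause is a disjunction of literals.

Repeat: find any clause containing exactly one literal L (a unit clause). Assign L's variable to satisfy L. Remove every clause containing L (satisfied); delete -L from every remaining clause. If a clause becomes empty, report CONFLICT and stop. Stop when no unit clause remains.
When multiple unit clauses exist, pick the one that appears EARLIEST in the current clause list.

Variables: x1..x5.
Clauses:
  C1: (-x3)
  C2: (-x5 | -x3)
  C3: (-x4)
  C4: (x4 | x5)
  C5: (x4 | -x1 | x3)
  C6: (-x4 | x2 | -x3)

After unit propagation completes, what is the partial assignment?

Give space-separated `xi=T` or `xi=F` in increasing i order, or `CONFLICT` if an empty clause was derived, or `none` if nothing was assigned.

Answer: x1=F x3=F x4=F x5=T

Derivation:
unit clause [-3] forces x3=F; simplify:
  drop 3 from [4, -1, 3] -> [4, -1]
  satisfied 3 clause(s); 3 remain; assigned so far: [3]
unit clause [-4] forces x4=F; simplify:
  drop 4 from [4, 5] -> [5]
  drop 4 from [4, -1] -> [-1]
  satisfied 1 clause(s); 2 remain; assigned so far: [3, 4]
unit clause [5] forces x5=T; simplify:
  satisfied 1 clause(s); 1 remain; assigned so far: [3, 4, 5]
unit clause [-1] forces x1=F; simplify:
  satisfied 1 clause(s); 0 remain; assigned so far: [1, 3, 4, 5]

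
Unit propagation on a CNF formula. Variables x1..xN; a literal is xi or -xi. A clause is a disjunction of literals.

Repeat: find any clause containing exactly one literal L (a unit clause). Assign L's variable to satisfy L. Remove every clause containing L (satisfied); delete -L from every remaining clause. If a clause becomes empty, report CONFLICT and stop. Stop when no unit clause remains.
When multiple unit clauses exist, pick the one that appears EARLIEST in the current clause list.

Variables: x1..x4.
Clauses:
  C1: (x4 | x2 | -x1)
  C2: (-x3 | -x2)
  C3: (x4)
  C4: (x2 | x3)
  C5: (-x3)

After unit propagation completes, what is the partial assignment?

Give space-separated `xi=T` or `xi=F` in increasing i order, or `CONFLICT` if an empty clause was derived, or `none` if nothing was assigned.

unit clause [4] forces x4=T; simplify:
  satisfied 2 clause(s); 3 remain; assigned so far: [4]
unit clause [-3] forces x3=F; simplify:
  drop 3 from [2, 3] -> [2]
  satisfied 2 clause(s); 1 remain; assigned so far: [3, 4]
unit clause [2] forces x2=T; simplify:
  satisfied 1 clause(s); 0 remain; assigned so far: [2, 3, 4]

Answer: x2=T x3=F x4=T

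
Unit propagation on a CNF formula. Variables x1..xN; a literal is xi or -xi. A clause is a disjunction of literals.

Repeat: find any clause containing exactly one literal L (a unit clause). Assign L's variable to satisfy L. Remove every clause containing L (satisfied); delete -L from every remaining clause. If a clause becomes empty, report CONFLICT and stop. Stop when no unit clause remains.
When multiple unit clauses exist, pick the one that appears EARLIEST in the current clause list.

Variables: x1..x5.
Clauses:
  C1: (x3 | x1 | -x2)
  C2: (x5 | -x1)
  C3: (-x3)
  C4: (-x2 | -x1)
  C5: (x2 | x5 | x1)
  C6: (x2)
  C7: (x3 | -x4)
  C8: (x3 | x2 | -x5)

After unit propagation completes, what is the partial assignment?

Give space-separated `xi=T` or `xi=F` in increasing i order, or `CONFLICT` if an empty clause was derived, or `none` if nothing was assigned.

unit clause [-3] forces x3=F; simplify:
  drop 3 from [3, 1, -2] -> [1, -2]
  drop 3 from [3, -4] -> [-4]
  drop 3 from [3, 2, -5] -> [2, -5]
  satisfied 1 clause(s); 7 remain; assigned so far: [3]
unit clause [2] forces x2=T; simplify:
  drop -2 from [1, -2] -> [1]
  drop -2 from [-2, -1] -> [-1]
  satisfied 3 clause(s); 4 remain; assigned so far: [2, 3]
unit clause [1] forces x1=T; simplify:
  drop -1 from [5, -1] -> [5]
  drop -1 from [-1] -> [] (empty!)
  satisfied 1 clause(s); 3 remain; assigned so far: [1, 2, 3]
CONFLICT (empty clause)

Answer: CONFLICT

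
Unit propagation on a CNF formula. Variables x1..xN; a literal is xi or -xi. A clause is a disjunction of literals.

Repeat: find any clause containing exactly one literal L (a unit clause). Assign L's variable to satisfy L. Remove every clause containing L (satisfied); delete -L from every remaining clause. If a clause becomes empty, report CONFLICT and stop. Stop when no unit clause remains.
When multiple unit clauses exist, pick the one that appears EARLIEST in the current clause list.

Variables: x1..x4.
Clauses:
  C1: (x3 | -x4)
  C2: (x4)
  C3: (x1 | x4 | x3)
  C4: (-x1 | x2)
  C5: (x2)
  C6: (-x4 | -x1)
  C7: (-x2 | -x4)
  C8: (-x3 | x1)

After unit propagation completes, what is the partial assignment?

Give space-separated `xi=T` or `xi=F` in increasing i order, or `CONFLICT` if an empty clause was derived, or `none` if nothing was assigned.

unit clause [4] forces x4=T; simplify:
  drop -4 from [3, -4] -> [3]
  drop -4 from [-4, -1] -> [-1]
  drop -4 from [-2, -4] -> [-2]
  satisfied 2 clause(s); 6 remain; assigned so far: [4]
unit clause [3] forces x3=T; simplify:
  drop -3 from [-3, 1] -> [1]
  satisfied 1 clause(s); 5 remain; assigned so far: [3, 4]
unit clause [2] forces x2=T; simplify:
  drop -2 from [-2] -> [] (empty!)
  satisfied 2 clause(s); 3 remain; assigned so far: [2, 3, 4]
CONFLICT (empty clause)

Answer: CONFLICT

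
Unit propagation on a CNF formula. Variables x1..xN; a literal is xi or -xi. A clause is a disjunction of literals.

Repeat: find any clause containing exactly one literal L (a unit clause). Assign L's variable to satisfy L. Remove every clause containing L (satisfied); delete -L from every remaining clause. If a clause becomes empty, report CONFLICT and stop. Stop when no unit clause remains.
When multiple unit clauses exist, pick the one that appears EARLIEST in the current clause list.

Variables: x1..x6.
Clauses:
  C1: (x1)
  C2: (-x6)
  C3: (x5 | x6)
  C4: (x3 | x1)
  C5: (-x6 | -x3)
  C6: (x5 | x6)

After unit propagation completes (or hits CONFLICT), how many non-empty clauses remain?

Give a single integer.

unit clause [1] forces x1=T; simplify:
  satisfied 2 clause(s); 4 remain; assigned so far: [1]
unit clause [-6] forces x6=F; simplify:
  drop 6 from [5, 6] -> [5]
  drop 6 from [5, 6] -> [5]
  satisfied 2 clause(s); 2 remain; assigned so far: [1, 6]
unit clause [5] forces x5=T; simplify:
  satisfied 2 clause(s); 0 remain; assigned so far: [1, 5, 6]

Answer: 0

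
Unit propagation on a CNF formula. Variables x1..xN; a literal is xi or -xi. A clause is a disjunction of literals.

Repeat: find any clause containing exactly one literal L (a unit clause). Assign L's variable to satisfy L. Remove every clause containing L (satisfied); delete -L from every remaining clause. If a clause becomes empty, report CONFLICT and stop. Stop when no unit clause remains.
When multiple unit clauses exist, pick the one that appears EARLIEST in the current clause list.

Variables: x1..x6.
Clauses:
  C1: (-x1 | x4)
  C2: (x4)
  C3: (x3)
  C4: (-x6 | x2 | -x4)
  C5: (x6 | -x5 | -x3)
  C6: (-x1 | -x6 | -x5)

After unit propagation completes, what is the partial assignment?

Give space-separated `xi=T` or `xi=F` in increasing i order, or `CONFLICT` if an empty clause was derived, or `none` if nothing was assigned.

Answer: x3=T x4=T

Derivation:
unit clause [4] forces x4=T; simplify:
  drop -4 from [-6, 2, -4] -> [-6, 2]
  satisfied 2 clause(s); 4 remain; assigned so far: [4]
unit clause [3] forces x3=T; simplify:
  drop -3 from [6, -5, -3] -> [6, -5]
  satisfied 1 clause(s); 3 remain; assigned so far: [3, 4]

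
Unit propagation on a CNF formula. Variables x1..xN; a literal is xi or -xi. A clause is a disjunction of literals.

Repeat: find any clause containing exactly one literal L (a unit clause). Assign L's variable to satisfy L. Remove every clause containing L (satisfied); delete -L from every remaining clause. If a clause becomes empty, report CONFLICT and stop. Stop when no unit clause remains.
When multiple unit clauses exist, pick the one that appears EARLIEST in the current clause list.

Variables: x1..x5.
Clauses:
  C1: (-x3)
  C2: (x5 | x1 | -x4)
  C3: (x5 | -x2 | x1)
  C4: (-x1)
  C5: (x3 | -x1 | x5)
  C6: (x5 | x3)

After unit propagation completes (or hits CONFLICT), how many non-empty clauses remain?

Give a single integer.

Answer: 0

Derivation:
unit clause [-3] forces x3=F; simplify:
  drop 3 from [3, -1, 5] -> [-1, 5]
  drop 3 from [5, 3] -> [5]
  satisfied 1 clause(s); 5 remain; assigned so far: [3]
unit clause [-1] forces x1=F; simplify:
  drop 1 from [5, 1, -4] -> [5, -4]
  drop 1 from [5, -2, 1] -> [5, -2]
  satisfied 2 clause(s); 3 remain; assigned so far: [1, 3]
unit clause [5] forces x5=T; simplify:
  satisfied 3 clause(s); 0 remain; assigned so far: [1, 3, 5]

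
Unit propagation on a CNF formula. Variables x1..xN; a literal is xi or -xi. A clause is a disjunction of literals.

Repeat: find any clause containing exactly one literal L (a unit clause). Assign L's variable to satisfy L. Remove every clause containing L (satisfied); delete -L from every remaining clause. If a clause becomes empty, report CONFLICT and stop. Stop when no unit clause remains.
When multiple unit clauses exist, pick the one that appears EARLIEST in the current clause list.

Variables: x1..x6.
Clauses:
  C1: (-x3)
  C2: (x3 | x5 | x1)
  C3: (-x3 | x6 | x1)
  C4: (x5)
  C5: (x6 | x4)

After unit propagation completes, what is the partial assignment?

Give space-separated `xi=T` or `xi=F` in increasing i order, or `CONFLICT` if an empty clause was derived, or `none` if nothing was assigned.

unit clause [-3] forces x3=F; simplify:
  drop 3 from [3, 5, 1] -> [5, 1]
  satisfied 2 clause(s); 3 remain; assigned so far: [3]
unit clause [5] forces x5=T; simplify:
  satisfied 2 clause(s); 1 remain; assigned so far: [3, 5]

Answer: x3=F x5=T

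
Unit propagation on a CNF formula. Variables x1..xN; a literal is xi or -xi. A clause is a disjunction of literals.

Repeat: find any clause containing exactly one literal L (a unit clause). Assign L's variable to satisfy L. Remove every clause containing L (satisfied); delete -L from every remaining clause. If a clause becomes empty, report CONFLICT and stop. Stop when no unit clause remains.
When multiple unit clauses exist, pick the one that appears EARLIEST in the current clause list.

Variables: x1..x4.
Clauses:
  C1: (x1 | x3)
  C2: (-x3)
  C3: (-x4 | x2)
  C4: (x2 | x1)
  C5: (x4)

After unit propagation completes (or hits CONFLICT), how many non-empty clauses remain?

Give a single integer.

unit clause [-3] forces x3=F; simplify:
  drop 3 from [1, 3] -> [1]
  satisfied 1 clause(s); 4 remain; assigned so far: [3]
unit clause [1] forces x1=T; simplify:
  satisfied 2 clause(s); 2 remain; assigned so far: [1, 3]
unit clause [4] forces x4=T; simplify:
  drop -4 from [-4, 2] -> [2]
  satisfied 1 clause(s); 1 remain; assigned so far: [1, 3, 4]
unit clause [2] forces x2=T; simplify:
  satisfied 1 clause(s); 0 remain; assigned so far: [1, 2, 3, 4]

Answer: 0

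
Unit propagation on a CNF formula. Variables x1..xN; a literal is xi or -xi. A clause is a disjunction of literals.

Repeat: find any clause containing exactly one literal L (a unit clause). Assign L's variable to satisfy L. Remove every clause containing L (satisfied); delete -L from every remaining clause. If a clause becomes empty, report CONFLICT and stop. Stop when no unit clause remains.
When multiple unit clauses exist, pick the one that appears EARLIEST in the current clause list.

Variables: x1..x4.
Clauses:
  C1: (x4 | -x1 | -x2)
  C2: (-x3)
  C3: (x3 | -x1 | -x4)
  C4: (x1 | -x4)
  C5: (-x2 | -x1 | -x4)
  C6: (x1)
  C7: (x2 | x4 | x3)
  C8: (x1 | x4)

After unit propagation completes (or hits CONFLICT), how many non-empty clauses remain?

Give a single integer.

unit clause [-3] forces x3=F; simplify:
  drop 3 from [3, -1, -4] -> [-1, -4]
  drop 3 from [2, 4, 3] -> [2, 4]
  satisfied 1 clause(s); 7 remain; assigned so far: [3]
unit clause [1] forces x1=T; simplify:
  drop -1 from [4, -1, -2] -> [4, -2]
  drop -1 from [-1, -4] -> [-4]
  drop -1 from [-2, -1, -4] -> [-2, -4]
  satisfied 3 clause(s); 4 remain; assigned so far: [1, 3]
unit clause [-4] forces x4=F; simplify:
  drop 4 from [4, -2] -> [-2]
  drop 4 from [2, 4] -> [2]
  satisfied 2 clause(s); 2 remain; assigned so far: [1, 3, 4]
unit clause [-2] forces x2=F; simplify:
  drop 2 from [2] -> [] (empty!)
  satisfied 1 clause(s); 1 remain; assigned so far: [1, 2, 3, 4]
CONFLICT (empty clause)

Answer: 0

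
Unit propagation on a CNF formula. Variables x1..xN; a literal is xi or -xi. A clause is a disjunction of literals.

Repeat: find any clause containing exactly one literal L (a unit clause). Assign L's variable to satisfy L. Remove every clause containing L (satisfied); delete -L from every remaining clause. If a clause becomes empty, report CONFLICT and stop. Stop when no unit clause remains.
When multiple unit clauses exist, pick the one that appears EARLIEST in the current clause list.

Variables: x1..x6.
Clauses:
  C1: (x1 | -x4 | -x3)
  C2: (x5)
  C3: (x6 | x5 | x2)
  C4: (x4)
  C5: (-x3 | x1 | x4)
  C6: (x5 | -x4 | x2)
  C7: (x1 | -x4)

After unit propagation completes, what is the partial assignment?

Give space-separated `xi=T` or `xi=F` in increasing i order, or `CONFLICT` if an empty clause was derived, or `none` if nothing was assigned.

unit clause [5] forces x5=T; simplify:
  satisfied 3 clause(s); 4 remain; assigned so far: [5]
unit clause [4] forces x4=T; simplify:
  drop -4 from [1, -4, -3] -> [1, -3]
  drop -4 from [1, -4] -> [1]
  satisfied 2 clause(s); 2 remain; assigned so far: [4, 5]
unit clause [1] forces x1=T; simplify:
  satisfied 2 clause(s); 0 remain; assigned so far: [1, 4, 5]

Answer: x1=T x4=T x5=T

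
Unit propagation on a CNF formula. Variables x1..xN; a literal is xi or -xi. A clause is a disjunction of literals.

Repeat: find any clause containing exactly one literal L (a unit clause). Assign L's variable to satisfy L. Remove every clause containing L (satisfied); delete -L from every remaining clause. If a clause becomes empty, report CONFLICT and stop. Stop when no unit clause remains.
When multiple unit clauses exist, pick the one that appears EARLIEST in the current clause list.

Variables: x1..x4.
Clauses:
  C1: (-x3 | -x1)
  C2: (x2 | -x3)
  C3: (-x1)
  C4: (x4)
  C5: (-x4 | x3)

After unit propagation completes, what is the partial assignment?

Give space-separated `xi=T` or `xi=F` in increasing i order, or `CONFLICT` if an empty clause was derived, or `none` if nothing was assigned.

unit clause [-1] forces x1=F; simplify:
  satisfied 2 clause(s); 3 remain; assigned so far: [1]
unit clause [4] forces x4=T; simplify:
  drop -4 from [-4, 3] -> [3]
  satisfied 1 clause(s); 2 remain; assigned so far: [1, 4]
unit clause [3] forces x3=T; simplify:
  drop -3 from [2, -3] -> [2]
  satisfied 1 clause(s); 1 remain; assigned so far: [1, 3, 4]
unit clause [2] forces x2=T; simplify:
  satisfied 1 clause(s); 0 remain; assigned so far: [1, 2, 3, 4]

Answer: x1=F x2=T x3=T x4=T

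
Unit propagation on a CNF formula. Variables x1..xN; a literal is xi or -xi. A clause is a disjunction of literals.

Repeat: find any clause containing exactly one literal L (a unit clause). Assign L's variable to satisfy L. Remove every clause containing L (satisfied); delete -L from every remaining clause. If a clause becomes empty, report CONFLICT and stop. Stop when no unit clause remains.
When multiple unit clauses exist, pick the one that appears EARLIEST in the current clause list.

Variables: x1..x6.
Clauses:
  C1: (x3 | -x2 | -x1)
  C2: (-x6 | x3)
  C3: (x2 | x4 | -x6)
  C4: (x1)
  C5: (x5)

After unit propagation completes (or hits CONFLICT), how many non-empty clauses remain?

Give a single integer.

unit clause [1] forces x1=T; simplify:
  drop -1 from [3, -2, -1] -> [3, -2]
  satisfied 1 clause(s); 4 remain; assigned so far: [1]
unit clause [5] forces x5=T; simplify:
  satisfied 1 clause(s); 3 remain; assigned so far: [1, 5]

Answer: 3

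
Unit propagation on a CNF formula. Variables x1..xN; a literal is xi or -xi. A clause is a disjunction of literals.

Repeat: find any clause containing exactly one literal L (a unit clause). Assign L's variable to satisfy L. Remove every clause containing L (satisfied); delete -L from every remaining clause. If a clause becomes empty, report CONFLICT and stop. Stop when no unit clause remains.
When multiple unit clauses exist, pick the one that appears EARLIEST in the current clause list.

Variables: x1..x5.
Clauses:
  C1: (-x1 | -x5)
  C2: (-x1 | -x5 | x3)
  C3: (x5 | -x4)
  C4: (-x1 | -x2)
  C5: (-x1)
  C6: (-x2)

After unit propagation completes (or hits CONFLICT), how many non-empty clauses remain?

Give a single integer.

unit clause [-1] forces x1=F; simplify:
  satisfied 4 clause(s); 2 remain; assigned so far: [1]
unit clause [-2] forces x2=F; simplify:
  satisfied 1 clause(s); 1 remain; assigned so far: [1, 2]

Answer: 1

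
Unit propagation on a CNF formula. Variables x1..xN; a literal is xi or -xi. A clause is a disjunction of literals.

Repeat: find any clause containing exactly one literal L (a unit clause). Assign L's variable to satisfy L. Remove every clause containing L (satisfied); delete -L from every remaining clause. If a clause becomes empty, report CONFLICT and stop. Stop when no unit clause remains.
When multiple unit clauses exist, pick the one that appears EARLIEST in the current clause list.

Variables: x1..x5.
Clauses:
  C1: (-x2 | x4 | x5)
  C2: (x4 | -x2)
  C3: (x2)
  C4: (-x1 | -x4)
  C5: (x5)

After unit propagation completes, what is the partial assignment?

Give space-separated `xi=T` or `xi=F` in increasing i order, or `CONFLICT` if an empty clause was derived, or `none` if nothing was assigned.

Answer: x1=F x2=T x4=T x5=T

Derivation:
unit clause [2] forces x2=T; simplify:
  drop -2 from [-2, 4, 5] -> [4, 5]
  drop -2 from [4, -2] -> [4]
  satisfied 1 clause(s); 4 remain; assigned so far: [2]
unit clause [4] forces x4=T; simplify:
  drop -4 from [-1, -4] -> [-1]
  satisfied 2 clause(s); 2 remain; assigned so far: [2, 4]
unit clause [-1] forces x1=F; simplify:
  satisfied 1 clause(s); 1 remain; assigned so far: [1, 2, 4]
unit clause [5] forces x5=T; simplify:
  satisfied 1 clause(s); 0 remain; assigned so far: [1, 2, 4, 5]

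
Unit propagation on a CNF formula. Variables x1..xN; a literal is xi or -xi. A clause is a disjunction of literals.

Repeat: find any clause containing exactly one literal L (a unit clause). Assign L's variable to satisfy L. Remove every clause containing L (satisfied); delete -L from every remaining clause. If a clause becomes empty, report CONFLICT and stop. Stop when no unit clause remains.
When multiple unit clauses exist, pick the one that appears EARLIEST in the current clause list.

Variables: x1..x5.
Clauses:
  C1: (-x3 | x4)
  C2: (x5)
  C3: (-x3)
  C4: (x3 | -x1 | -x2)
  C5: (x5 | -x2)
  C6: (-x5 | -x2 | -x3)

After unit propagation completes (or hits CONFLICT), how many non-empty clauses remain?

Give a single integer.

unit clause [5] forces x5=T; simplify:
  drop -5 from [-5, -2, -3] -> [-2, -3]
  satisfied 2 clause(s); 4 remain; assigned so far: [5]
unit clause [-3] forces x3=F; simplify:
  drop 3 from [3, -1, -2] -> [-1, -2]
  satisfied 3 clause(s); 1 remain; assigned so far: [3, 5]

Answer: 1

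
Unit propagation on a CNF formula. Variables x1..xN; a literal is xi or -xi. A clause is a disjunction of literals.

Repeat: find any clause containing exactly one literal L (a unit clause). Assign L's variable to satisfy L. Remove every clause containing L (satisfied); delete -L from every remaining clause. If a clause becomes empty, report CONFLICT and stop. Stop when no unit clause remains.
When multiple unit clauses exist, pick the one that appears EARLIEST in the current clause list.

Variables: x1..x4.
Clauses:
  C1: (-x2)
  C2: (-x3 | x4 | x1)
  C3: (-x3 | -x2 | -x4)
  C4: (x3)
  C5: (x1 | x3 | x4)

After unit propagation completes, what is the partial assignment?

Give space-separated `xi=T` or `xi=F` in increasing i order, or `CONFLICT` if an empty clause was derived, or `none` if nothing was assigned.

unit clause [-2] forces x2=F; simplify:
  satisfied 2 clause(s); 3 remain; assigned so far: [2]
unit clause [3] forces x3=T; simplify:
  drop -3 from [-3, 4, 1] -> [4, 1]
  satisfied 2 clause(s); 1 remain; assigned so far: [2, 3]

Answer: x2=F x3=T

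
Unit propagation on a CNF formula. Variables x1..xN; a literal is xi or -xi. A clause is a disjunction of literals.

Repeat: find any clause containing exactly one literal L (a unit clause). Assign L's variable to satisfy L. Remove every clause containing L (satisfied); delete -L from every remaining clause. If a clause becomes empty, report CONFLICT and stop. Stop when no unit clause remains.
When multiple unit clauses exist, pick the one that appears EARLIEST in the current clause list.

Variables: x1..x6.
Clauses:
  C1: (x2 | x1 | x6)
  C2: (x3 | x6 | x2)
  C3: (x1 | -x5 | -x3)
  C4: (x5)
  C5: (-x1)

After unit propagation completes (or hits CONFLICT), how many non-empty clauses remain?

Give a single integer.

unit clause [5] forces x5=T; simplify:
  drop -5 from [1, -5, -3] -> [1, -3]
  satisfied 1 clause(s); 4 remain; assigned so far: [5]
unit clause [-1] forces x1=F; simplify:
  drop 1 from [2, 1, 6] -> [2, 6]
  drop 1 from [1, -3] -> [-3]
  satisfied 1 clause(s); 3 remain; assigned so far: [1, 5]
unit clause [-3] forces x3=F; simplify:
  drop 3 from [3, 6, 2] -> [6, 2]
  satisfied 1 clause(s); 2 remain; assigned so far: [1, 3, 5]

Answer: 2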